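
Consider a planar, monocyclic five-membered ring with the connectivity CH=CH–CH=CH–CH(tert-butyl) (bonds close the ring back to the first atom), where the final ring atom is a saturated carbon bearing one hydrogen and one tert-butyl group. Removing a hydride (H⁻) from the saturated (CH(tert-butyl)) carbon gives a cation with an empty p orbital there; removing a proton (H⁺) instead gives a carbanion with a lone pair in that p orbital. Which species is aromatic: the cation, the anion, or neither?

In either ion the ring is fully conjugated: every atom, including the new sp² carbon, supplies a p orbital.
Cation: 2 × 2 + 0 = 4 π electrons → 4(1), antiaromatic.
Anion: 2 × 2 + 2 = 6 π electrons → 4(1)+2, aromatic.

The anion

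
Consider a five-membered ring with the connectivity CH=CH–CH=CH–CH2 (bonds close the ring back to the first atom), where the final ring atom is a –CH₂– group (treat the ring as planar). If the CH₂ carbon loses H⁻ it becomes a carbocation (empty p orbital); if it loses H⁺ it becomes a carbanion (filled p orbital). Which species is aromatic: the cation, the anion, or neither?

In both ions every ring atom is sp² and contributes a p orbital, so both rings are fully conjugated.
Cation: 2 × 2 + 0 = 4 π electrons → 4(1), antiaromatic.
Anion: 2 × 2 + 2 = 6 π electrons → 4(1)+2, aromatic.

The anion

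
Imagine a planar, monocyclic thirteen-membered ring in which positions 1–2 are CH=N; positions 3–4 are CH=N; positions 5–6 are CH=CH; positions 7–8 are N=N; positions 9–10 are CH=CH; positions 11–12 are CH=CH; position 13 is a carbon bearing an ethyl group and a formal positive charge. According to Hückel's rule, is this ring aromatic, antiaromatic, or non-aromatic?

All ring atoms are sp² and supply a p orbital to the ring (each doubly-bonded ring atom is sp² with one p-orbital electron; each =N– nitrogen is pyridine-type (lone pair in the sp² plane, one electron in the p orbital); the carbocation has an empty p orbital); the conjugation is uninterrupted.
Counting π electrons: 6 × 2 = 12 from the double-bond units + 0 from the C(ethyl)(+) atom = 12.
12 = 4(3); a planar, fully conjugated 4n system is antiaromatic.

Antiaromatic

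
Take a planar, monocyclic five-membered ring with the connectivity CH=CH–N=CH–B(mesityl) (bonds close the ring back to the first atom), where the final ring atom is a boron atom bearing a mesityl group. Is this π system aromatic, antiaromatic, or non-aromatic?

Antiaromatic

Every ring atom contributes a p orbital perpendicular to the ring (the double-bond atoms are sp², each contributing one p electron; each =N– nitrogen is pyridine-type (lone pair in the sp² plane, one electron in the p orbital); the boron has an empty p orbital), so the π system is cyclic and fully conjugated.
Adding the contributions, 2 × 2 = 4 from the double-bond units + 0 from the B(mesityl) atom = 4.
4 is a 4n count (n = 1), so the planar conjugated ring is antiaromatic.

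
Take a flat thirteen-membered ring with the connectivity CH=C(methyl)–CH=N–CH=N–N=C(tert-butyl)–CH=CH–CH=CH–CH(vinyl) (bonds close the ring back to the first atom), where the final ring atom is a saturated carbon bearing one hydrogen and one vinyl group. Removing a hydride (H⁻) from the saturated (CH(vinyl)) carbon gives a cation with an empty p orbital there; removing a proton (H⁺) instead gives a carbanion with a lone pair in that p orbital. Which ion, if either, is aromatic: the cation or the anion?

The anion

Both ions have a continuous loop of p orbitals — each ring atom is sp².
Cation: 6 × 2 + 0 = 12 π electrons → 4(3), antiaromatic.
Anion: 6 × 2 + 2 = 14 π electrons → 4(3)+2, aromatic.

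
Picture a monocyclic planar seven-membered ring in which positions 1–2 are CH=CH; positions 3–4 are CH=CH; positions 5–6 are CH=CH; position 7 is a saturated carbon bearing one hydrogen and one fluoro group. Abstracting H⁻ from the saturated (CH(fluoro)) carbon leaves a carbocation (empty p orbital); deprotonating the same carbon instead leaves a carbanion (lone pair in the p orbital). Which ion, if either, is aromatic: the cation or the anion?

The cation

In both ions every ring atom is sp² and contributes a p orbital, so both rings are fully conjugated.
Cation: 3 × 2 + 0 = 6 π electrons → 4(1)+2, aromatic.
Anion: 3 × 2 + 2 = 8 π electrons → 4(2), antiaromatic.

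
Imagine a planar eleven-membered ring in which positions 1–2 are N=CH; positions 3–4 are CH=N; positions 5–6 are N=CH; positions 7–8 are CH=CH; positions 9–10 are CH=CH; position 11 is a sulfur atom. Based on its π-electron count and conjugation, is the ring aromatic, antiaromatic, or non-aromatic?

The p orbitals form a continuous loop: the double-bond atoms are sp², each contributing one p electron; each sp² =N– keeps its lone pair in-plane and puts one electron into the π system; the sulfur donates one lone pair from its p orbital. The ring is fully conjugated.
π-electron count: 5 × 2 = 10 from the double-bond units + 2 from the S atom = 12.
12 = 4(3); a planar, fully conjugated 4n system is antiaromatic.

Antiaromatic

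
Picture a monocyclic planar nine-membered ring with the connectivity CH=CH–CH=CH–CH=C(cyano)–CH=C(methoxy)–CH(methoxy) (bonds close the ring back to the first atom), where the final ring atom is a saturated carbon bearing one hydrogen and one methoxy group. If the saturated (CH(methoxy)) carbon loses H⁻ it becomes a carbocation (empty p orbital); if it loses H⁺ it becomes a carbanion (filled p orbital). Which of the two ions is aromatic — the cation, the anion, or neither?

The anion

In either ion the ring is fully conjugated: every atom, including the new sp² carbon, supplies a p orbital.
Cation: 4 × 2 + 0 = 8 π electrons → 4(2), antiaromatic.
Anion: 4 × 2 + 2 = 10 π electrons → 4(2)+2, aromatic.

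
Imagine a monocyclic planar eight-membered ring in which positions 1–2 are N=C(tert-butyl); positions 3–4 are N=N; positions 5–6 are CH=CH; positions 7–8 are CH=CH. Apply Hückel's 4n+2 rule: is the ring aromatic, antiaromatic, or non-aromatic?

Check conjugation: the double-bond atoms are sp², each contributing one p electron; the doubly-bonded nitrogens are pyridine-type — their lone pairs lie in the ring plane, leaving one electron in the p orbital — every position has a p orbital, so the cyclic π system is continuous.
π-electron count: 4 × 2 = 8 from the 4 double-bond units.
A 4n π count (8, n = 2) in a planar conjugated ring means antiaromatic.

Antiaromatic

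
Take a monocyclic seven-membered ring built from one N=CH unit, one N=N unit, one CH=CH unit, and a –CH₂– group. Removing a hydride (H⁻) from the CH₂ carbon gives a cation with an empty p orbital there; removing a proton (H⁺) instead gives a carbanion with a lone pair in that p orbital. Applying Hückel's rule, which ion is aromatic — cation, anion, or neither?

The cation

Both ions have a continuous loop of p orbitals — each ring atom is sp².
Cation: 3 × 2 + 0 = 6 π electrons → 4(1)+2, aromatic.
Anion: 3 × 2 + 2 = 8 π electrons → 4(2), antiaromatic.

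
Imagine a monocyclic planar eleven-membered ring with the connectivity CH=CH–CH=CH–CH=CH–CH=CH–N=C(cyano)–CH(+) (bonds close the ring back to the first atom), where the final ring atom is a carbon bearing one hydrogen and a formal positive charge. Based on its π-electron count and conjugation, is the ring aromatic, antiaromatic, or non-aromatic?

All ring atoms are sp² and supply a p orbital to the ring (the double-bond atoms are sp², each contributing one p electron; each =N– nitrogen is pyridine-type (lone pair in the sp² plane, one electron in the p orbital); the carbocation has an empty p orbital); the conjugation is uninterrupted.
Tallying contributions gives 5 × 2 = 10 from the double-bond units + 0 from the CH(+) atom = 10.
10 = 4(2) + 2, which satisfies Hückel's 4n+2 rule.

Aromatic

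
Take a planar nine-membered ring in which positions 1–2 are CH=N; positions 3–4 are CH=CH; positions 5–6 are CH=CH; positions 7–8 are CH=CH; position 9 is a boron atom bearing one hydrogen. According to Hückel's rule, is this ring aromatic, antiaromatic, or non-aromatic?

Antiaromatic

Every ring atom contributes a p orbital perpendicular to the ring (every atom in a ring double bond is sp² and brings one electron to the p orbital; each =N– nitrogen is pyridine-type (lone pair in the sp² plane, one electron in the p orbital); the boron has an empty p orbital), so the π system is cyclic and fully conjugated.
π-electron count: 4 × 2 = 8 from the double-bond units + 0 from the BH atom = 8.
With 8 = 4·2 π electrons, Hückel's rule classifies the planar ring as antiaromatic.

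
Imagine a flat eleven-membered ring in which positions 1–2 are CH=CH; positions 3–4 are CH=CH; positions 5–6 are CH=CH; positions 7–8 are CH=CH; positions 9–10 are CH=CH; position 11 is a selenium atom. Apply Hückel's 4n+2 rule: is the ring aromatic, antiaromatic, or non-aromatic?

All ring atoms are sp² and supply a p orbital to the ring (the double-bond atoms are sp², each contributing one p electron; the selenium donates one lone pair from its p orbital); the conjugation is uninterrupted.
Counting π electrons: 5 × 2 = 10 from the double-bond units + 2 from the Se atom = 12.
With 12 = 4·3 π electrons, Hückel's rule classifies the planar ring as antiaromatic.

Antiaromatic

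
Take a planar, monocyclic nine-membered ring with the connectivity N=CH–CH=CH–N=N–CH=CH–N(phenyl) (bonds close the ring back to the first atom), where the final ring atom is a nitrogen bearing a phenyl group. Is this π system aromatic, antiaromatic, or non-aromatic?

Every ring atom contributes a p orbital perpendicular to the ring (the double-bond atoms are sp², each contributing one p electron; each sp² =N– keeps its lone pair in-plane and puts one electron into the π system; the pyrrole-type nitrogen donates its lone pair from the p orbital), so the π system is cyclic and fully conjugated.
Counting π electrons: 4 × 2 = 8 from the double-bond units + 2 from the N(phenyl) atom = 10.
With 10 π electrons (n = 2), the Hückel 4n+2 condition holds.

Aromatic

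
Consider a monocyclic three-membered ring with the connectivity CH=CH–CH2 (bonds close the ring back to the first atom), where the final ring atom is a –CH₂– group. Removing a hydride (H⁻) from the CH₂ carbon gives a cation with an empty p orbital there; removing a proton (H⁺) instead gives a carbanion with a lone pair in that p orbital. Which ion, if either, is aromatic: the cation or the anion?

The cation

Both ions have a continuous loop of p orbitals — each ring atom is sp².
Cation: 1 × 2 + 0 = 2 π electrons → 4(0)+2, aromatic.
Anion: 1 × 2 + 2 = 4 π electrons → 4(1), antiaromatic.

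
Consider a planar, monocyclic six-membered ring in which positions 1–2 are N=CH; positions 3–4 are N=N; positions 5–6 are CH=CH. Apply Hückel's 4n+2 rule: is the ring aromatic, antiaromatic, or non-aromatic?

The p orbitals form a continuous loop: each doubly-bonded ring atom is sp² with one p-orbital electron; the doubly-bonded nitrogens are pyridine-type — their lone pairs lie in the ring plane, leaving one electron in the p orbital. The ring is fully conjugated.
Counting π electrons: 3 × 2 = 6 from the 3 double-bond units.
That gives a 4n+2 count (6, n = 1).

Aromatic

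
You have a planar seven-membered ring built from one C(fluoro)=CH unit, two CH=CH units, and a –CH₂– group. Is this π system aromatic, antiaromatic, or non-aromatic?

Non-aromatic

At the CH2 position, the tetrahedral CH₂ carbon is sp³ and has no p orbital in the ring π system; the ring's p-orbital overlap is broken there.
Without a continuous loop of overlapping p orbitals the Hückel electron count never comes into play.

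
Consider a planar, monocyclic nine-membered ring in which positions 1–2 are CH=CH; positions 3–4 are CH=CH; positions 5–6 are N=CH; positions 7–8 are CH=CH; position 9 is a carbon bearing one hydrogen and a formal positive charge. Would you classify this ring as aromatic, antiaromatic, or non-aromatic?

Antiaromatic

Every ring atom contributes a p orbital perpendicular to the ring (the double-bond atoms are sp², each contributing one p electron; the doubly-bonded nitrogens are pyridine-type — their lone pairs lie in the ring plane, leaving one electron in the p orbital; the carbocation has an empty p orbital), so the π system is cyclic and fully conjugated.
Adding the contributions, 4 × 2 = 8 from the double-bond units + 0 from the CH(+) atom = 8.
8 = 4(2); a planar, fully conjugated 4n system is antiaromatic.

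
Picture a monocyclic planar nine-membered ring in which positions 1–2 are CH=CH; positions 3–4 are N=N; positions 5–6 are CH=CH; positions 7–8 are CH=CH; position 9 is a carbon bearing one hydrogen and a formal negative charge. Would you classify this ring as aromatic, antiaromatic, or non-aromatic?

Aromatic

Check conjugation: every atom in a ring double bond is sp² and brings one electron to the p orbital; each sp² =N– keeps its lone pair in-plane and puts one electron into the π system; the carbanion's lone pair occupies the p orbital — every position has a p orbital, so the cyclic π system is continuous.
Tallying contributions gives 4 × 2 = 8 from the double-bond units + 2 from the CH(-) atom = 10.
With 10 π electrons (n = 2), the Hückel 4n+2 condition holds.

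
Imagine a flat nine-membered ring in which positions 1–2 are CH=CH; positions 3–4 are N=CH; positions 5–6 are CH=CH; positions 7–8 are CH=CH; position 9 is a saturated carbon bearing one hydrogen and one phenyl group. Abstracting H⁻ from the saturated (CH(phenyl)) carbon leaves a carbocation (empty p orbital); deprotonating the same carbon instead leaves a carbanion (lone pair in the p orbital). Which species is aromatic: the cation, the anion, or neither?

The anion

In both ions every ring atom is sp² and contributes a p orbital, so both rings are fully conjugated.
Cation: 4 × 2 + 0 = 8 π electrons → 4(2), antiaromatic.
Anion: 4 × 2 + 2 = 10 π electrons → 4(2)+2, aromatic.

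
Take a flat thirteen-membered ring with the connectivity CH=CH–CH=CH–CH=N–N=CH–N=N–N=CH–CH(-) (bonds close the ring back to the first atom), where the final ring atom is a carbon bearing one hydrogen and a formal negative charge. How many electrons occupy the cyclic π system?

14

All ring atoms are sp² and supply a p orbital to the ring (each doubly-bonded ring atom is sp² with one p-orbital electron; each =N– nitrogen is pyridine-type (lone pair in the sp² plane, one electron in the p orbital); the carbanion's lone pair occupies the p orbital); the conjugation is uninterrupted.
Adding the contributions, 6 × 2 = 12 from the double-bond units + 2 from the CH(-) atom = 14.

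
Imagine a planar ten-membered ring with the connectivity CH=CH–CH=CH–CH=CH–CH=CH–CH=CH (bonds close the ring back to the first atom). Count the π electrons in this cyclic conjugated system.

10

Check conjugation: each doubly-bonded ring atom is sp² with one p-orbital electron — every position has a p orbital, so the cyclic π system is continuous.
Adding the contributions, 5 × 2 = 10 from the 5 double-bond units.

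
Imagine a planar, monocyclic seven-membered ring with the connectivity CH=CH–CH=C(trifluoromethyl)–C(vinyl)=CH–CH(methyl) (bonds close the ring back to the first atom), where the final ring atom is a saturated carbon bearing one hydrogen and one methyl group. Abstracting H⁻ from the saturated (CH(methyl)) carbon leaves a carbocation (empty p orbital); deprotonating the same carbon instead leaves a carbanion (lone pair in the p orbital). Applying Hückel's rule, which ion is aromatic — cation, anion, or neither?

In either ion the ring is fully conjugated: every atom, including the new sp² carbon, supplies a p orbital.
Cation: 3 × 2 + 0 = 6 π electrons → 4(1)+2, aromatic.
Anion: 3 × 2 + 2 = 8 π electrons → 4(2), antiaromatic.

The cation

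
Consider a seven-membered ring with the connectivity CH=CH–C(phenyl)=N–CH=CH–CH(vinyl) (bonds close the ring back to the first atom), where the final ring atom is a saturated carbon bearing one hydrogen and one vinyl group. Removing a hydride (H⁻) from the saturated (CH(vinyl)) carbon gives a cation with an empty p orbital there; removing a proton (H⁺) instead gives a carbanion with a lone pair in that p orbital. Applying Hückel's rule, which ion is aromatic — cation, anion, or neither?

Both ions have a continuous loop of p orbitals — each ring atom is sp².
Cation: 3 × 2 + 0 = 6 π electrons → 4(1)+2, aromatic.
Anion: 3 × 2 + 2 = 8 π electrons → 4(2), antiaromatic.

The cation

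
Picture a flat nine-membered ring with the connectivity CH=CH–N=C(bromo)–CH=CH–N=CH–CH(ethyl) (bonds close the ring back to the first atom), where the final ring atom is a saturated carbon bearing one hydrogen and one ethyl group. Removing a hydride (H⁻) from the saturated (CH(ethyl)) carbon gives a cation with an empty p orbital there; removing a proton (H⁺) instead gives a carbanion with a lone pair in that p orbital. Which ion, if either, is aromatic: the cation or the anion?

In both ions every ring atom is sp² and contributes a p orbital, so both rings are fully conjugated.
Cation: 4 × 2 + 0 = 8 π electrons → 4(2), antiaromatic.
Anion: 4 × 2 + 2 = 10 π electrons → 4(2)+2, aromatic.

The anion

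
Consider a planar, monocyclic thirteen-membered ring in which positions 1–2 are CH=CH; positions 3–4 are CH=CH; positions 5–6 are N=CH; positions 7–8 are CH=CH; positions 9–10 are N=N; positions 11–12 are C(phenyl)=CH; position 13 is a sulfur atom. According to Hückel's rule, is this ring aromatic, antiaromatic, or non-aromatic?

The p orbitals form a continuous loop: every atom in a ring double bond is sp² and brings one electron to the p orbital; the doubly-bonded nitrogens are pyridine-type — their lone pairs lie in the ring plane, leaving one electron in the p orbital; the sulfur donates one lone pair from its p orbital. The ring is fully conjugated.
Adding the contributions, 6 × 2 = 12 from the double-bond units + 2 from the S atom = 14.
14 = 4(3) + 2, which satisfies Hückel's 4n+2 rule.

Aromatic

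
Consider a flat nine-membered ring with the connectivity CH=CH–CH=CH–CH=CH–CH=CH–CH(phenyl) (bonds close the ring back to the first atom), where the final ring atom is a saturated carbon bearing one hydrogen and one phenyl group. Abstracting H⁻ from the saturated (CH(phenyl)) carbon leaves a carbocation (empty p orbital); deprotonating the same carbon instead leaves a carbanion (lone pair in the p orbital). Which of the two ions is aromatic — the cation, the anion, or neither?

The anion

In either ion the ring is fully conjugated: every atom, including the new sp² carbon, supplies a p orbital.
Cation: 4 × 2 + 0 = 8 π electrons → 4(2), antiaromatic.
Anion: 4 × 2 + 2 = 10 π electrons → 4(2)+2, aromatic.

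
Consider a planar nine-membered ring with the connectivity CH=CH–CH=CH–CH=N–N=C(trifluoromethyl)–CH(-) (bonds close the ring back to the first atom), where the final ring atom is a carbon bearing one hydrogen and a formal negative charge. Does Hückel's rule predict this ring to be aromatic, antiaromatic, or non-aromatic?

Aromatic

Check conjugation: the double-bond atoms are sp², each contributing one p electron; each sp² =N– keeps its lone pair in-plane and puts one electron into the π system; the carbanion's lone pair occupies the p orbital — every position has a p orbital, so the cyclic π system is continuous.
π-electron count: 4 × 2 = 8 from the double-bond units + 2 from the CH(-) atom = 10.
That gives a 4n+2 count (10, n = 2).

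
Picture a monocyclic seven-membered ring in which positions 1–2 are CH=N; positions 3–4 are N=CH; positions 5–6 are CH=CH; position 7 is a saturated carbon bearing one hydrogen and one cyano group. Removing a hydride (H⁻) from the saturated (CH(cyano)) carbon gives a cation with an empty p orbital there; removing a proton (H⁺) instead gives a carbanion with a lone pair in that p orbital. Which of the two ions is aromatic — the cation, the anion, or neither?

The cation

In either ion the ring is fully conjugated: every atom, including the new sp² carbon, supplies a p orbital.
Cation: 3 × 2 + 0 = 6 π electrons → 4(1)+2, aromatic.
Anion: 3 × 2 + 2 = 8 π electrons → 4(2), antiaromatic.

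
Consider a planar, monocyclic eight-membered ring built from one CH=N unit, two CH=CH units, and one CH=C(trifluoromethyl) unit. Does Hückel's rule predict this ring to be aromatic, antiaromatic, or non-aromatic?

The p orbitals form a continuous loop: every atom in a ring double bond is sp² and brings one electron to the p orbital; the doubly-bonded nitrogens are pyridine-type — their lone pairs lie in the ring plane, leaving one electron in the p orbital. The ring is fully conjugated.
Counting π electrons: 4 × 2 = 8 from the 4 double-bond units.
8 is a 4n count (n = 2), so the planar conjugated ring is antiaromatic.

Antiaromatic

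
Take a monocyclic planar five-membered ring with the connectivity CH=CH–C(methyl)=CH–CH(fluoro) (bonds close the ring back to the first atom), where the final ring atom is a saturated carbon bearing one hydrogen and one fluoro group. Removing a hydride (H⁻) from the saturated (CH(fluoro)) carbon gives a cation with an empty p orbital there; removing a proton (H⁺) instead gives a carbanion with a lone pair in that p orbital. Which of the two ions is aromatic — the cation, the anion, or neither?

Once that carbon is sp², every ring atom has a p orbital and both ions are fully conjugated.
Cation: 2 × 2 + 0 = 4 π electrons → 4(1), antiaromatic.
Anion: 2 × 2 + 2 = 6 π electrons → 4(1)+2, aromatic.

The anion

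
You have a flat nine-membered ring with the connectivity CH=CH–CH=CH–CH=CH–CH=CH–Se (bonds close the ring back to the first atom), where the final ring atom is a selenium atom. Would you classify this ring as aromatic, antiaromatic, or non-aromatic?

Aromatic

All ring atoms are sp² and supply a p orbital to the ring (each doubly-bonded ring atom is sp² with one p-orbital electron; the selenium donates one lone pair from its p orbital); the conjugation is uninterrupted.
Counting π electrons: 4 × 2 = 8 from the double-bond units + 2 from the Se atom = 10.
That gives a 4n+2 count (10, n = 2).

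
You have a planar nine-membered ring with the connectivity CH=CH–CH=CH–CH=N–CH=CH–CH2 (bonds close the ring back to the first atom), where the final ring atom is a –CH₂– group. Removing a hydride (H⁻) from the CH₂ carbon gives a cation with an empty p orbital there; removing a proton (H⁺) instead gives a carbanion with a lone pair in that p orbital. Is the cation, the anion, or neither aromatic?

In either ion the ring is fully conjugated: every atom, including the new sp² carbon, supplies a p orbital.
Cation: 4 × 2 + 0 = 8 π electrons → 4(2), antiaromatic.
Anion: 4 × 2 + 2 = 10 π electrons → 4(2)+2, aromatic.

The anion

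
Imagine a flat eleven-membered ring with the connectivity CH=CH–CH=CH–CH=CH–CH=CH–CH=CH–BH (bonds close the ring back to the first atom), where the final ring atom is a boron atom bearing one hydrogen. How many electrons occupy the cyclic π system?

10

Check conjugation: every atom in a ring double bond is sp² and brings one electron to the p orbital; the boron has an empty p orbital — every position has a p orbital, so the cyclic π system is continuous.
Tallying contributions gives 5 × 2 = 10 from the double-bond units + 0 from the BH atom = 10.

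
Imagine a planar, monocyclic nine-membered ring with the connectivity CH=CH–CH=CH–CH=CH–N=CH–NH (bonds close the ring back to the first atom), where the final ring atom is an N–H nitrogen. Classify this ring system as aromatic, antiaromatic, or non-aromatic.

Aromatic

All ring atoms are sp² and supply a p orbital to the ring (the double-bond atoms are sp², each contributing one p electron; each sp² =N– keeps its lone pair in-plane and puts one electron into the π system; the pyrrole-type nitrogen donates its lone pair from the p orbital); the conjugation is uninterrupted.
Counting π electrons: 4 × 2 = 8 from the double-bond units + 2 from the NH atom = 10.
That gives a 4n+2 count (10, n = 2).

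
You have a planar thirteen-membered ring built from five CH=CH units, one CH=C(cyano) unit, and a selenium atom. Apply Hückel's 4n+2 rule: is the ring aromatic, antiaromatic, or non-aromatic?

Check conjugation: each doubly-bonded ring atom is sp² with one p-orbital electron; the selenium donates one lone pair from its p orbital — every position has a p orbital, so the cyclic π system is continuous.
Tallying contributions gives 6 × 2 = 12 from the double-bond units + 2 from the Se atom = 14.
With 14 π electrons (n = 3), the Hückel 4n+2 condition holds.

Aromatic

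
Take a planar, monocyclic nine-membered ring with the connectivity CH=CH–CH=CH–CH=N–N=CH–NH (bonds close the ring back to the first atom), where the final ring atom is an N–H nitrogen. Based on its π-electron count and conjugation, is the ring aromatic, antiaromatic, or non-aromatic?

Aromatic

All ring atoms are sp² and supply a p orbital to the ring (each doubly-bonded ring atom is sp² with one p-orbital electron; each =N– nitrogen is pyridine-type (lone pair in the sp² plane, one electron in the p orbital); the pyrrole-type nitrogen donates its lone pair from the p orbital); the conjugation is uninterrupted.
π-electron count: 4 × 2 = 8 from the double-bond units + 2 from the NH atom = 10.
With 10 π electrons (n = 2), the Hückel 4n+2 condition holds.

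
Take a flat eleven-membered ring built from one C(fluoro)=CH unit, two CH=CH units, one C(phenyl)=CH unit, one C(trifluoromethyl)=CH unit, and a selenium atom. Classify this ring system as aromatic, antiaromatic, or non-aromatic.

Every ring atom contributes a p orbital perpendicular to the ring (every atom in a ring double bond is sp² and brings one electron to the p orbital; the selenium donates one lone pair from its p orbital), so the π system is cyclic and fully conjugated.
Counting π electrons: 5 × 2 = 10 from the double-bond units + 2 from the Se atom = 12.
12 is a 4n count (n = 3), so the planar conjugated ring is antiaromatic.

Antiaromatic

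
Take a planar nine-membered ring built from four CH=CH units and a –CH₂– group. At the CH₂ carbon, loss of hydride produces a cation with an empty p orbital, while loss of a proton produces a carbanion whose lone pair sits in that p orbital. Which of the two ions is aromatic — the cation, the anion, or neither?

The anion

Once that carbon is sp², every ring atom has a p orbital and both ions are fully conjugated.
Cation: 4 × 2 + 0 = 8 π electrons → 4(2), antiaromatic.
Anion: 4 × 2 + 2 = 10 π electrons → 4(2)+2, aromatic.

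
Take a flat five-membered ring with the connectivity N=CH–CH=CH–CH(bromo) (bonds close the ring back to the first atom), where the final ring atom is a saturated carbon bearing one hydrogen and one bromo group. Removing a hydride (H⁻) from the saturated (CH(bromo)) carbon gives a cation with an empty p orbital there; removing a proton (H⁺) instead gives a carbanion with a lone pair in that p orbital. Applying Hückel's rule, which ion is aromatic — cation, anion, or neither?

In either ion the ring is fully conjugated: every atom, including the new sp² carbon, supplies a p orbital.
Cation: 2 × 2 + 0 = 4 π electrons → 4(1), antiaromatic.
Anion: 2 × 2 + 2 = 6 π electrons → 4(1)+2, aromatic.

The anion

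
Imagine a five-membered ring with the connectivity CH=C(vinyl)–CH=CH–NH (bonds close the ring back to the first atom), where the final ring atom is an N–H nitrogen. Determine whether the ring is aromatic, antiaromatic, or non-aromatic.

Aromatic

Every ring atom contributes a p orbital perpendicular to the ring (each doubly-bonded ring atom is sp² with one p-orbital electron; the pyrrole-type nitrogen donates its lone pair from the p orbital), so the π system is cyclic and fully conjugated.
Tallying contributions gives 2 × 2 = 4 from the double-bond units + 2 from the NH atom = 6.
That gives a 4n+2 count (6, n = 1).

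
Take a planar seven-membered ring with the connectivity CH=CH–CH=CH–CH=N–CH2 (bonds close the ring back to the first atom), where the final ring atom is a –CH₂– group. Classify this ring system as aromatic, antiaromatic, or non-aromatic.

Non-aromatic

At the CH2 position, the tetrahedral CH₂ carbon is sp³ and has no p orbital in the ring π system; the ring's p-orbital overlap is broken there.
Without a continuous loop of overlapping p orbitals the Hückel electron count never comes into play.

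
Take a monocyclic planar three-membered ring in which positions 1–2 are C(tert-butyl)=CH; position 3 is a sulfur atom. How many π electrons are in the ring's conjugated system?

All ring atoms are sp² and supply a p orbital to the ring (the double-bond atoms are sp², each contributing one p electron; the sulfur donates one lone pair from its p orbital); the conjugation is uninterrupted.
Adding the contributions, 1 × 2 = 2 from the double-bond unit + 2 from the S atom = 4.

4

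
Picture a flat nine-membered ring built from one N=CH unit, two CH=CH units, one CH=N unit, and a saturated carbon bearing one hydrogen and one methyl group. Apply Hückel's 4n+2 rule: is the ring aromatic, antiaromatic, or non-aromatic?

The CH(methyl) position has four σ bonds — that saturated carbon is sp³ and has no p orbital in the ring π system — so the cyclic conjugation is interrupted.
A ring that is not fully conjugated cannot be aromatic or antiaromatic regardless of its π-electron count.

Non-aromatic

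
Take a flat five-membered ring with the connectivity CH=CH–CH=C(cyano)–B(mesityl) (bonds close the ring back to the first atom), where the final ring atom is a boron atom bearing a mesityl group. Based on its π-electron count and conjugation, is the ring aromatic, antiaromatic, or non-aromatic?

The p orbitals form a continuous loop: every atom in a ring double bond is sp² and brings one electron to the p orbital; the boron has an empty p orbital. The ring is fully conjugated.
Counting π electrons: 2 × 2 = 4 from the double-bond units + 0 from the B(mesityl) atom = 4.
4 = 4(1); a planar, fully conjugated 4n system is antiaromatic.

Antiaromatic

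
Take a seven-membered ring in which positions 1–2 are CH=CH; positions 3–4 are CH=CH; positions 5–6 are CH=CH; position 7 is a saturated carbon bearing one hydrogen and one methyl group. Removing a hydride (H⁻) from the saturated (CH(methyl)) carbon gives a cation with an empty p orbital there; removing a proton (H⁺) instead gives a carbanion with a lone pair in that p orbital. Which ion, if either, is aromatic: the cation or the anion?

In either ion the ring is fully conjugated: every atom, including the new sp² carbon, supplies a p orbital.
Cation: 3 × 2 + 0 = 6 π electrons → 4(1)+2, aromatic.
Anion: 3 × 2 + 2 = 8 π electrons → 4(2), antiaromatic.

The cation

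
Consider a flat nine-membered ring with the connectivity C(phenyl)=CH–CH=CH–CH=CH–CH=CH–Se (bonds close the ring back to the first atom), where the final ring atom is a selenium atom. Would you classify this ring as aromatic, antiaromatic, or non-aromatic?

Aromatic

The p orbitals form a continuous loop: the double-bond atoms are sp², each contributing one p electron; the selenium donates one lone pair from its p orbital. The ring is fully conjugated.
Adding the contributions, 4 × 2 = 8 from the double-bond units + 2 from the Se atom = 10.
With 10 π electrons (n = 2), the Hückel 4n+2 condition holds.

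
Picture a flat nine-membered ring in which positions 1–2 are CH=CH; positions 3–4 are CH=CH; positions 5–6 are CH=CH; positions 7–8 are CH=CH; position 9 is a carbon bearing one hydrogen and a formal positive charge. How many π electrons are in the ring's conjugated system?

All ring atoms are sp² and supply a p orbital to the ring (the double-bond atoms are sp², each contributing one p electron; the carbocation has an empty p orbital); the conjugation is uninterrupted.
Counting π electrons: 4 × 2 = 8 from the double-bond units + 0 from the CH(+) atom = 8.

8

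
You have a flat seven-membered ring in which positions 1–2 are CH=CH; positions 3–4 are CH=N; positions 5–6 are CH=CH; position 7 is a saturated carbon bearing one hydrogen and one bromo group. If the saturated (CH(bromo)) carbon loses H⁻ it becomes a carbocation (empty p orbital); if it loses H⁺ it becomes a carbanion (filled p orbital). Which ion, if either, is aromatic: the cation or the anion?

Both ions have a continuous loop of p orbitals — each ring atom is sp².
Cation: 3 × 2 + 0 = 6 π electrons → 4(1)+2, aromatic.
Anion: 3 × 2 + 2 = 8 π electrons → 4(2), antiaromatic.

The cation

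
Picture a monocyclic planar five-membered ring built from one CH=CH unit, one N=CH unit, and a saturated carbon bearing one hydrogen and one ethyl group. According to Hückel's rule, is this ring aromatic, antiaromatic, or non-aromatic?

At the CH(ethyl) position, that saturated carbon is sp³ and has no p orbital in the ring π system; the ring's p-orbital overlap is broken there.
Without a continuous loop of overlapping p orbitals the Hückel electron count never comes into play.

Non-aromatic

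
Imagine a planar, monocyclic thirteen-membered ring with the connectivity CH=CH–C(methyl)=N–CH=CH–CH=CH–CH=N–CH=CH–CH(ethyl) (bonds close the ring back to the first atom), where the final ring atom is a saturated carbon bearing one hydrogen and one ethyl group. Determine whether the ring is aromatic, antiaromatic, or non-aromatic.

The CH(ethyl) position has four σ bonds — that saturated carbon is sp³ and has no p orbital in the ring π system — so the cyclic conjugation is interrupted.
Hückel's rule only applies to fully conjugated rings, so this one is simply non-aromatic.

Non-aromatic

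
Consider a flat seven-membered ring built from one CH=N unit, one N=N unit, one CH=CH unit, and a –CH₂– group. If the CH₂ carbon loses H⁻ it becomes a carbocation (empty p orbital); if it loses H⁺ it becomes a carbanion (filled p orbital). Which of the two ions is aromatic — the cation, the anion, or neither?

Once that carbon is sp², every ring atom has a p orbital and both ions are fully conjugated.
Cation: 3 × 2 + 0 = 6 π electrons → 4(1)+2, aromatic.
Anion: 3 × 2 + 2 = 8 π electrons → 4(2), antiaromatic.

The cation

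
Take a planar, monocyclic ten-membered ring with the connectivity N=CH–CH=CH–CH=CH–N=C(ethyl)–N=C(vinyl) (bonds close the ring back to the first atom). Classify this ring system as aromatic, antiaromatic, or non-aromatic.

Aromatic

Every ring atom contributes a p orbital perpendicular to the ring (the double-bond atoms are sp², each contributing one p electron; each =N– nitrogen is pyridine-type (lone pair in the sp² plane, one electron in the p orbital)), so the π system is cyclic and fully conjugated.
Counting π electrons: 5 × 2 = 10 from the 5 double-bond units.
With 10 π electrons (n = 2), the Hückel 4n+2 condition holds.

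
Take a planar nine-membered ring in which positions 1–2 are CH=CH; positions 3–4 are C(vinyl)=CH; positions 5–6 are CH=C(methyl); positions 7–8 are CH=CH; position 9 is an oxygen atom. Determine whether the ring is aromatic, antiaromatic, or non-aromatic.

Aromatic

All ring atoms are sp² and supply a p orbital to the ring (every atom in a ring double bond is sp² and brings one electron to the p orbital; the oxygen donates one lone pair from its p orbital); the conjugation is uninterrupted.
Counting π electrons: 4 × 2 = 8 from the double-bond units + 2 from the O atom = 10.
10 = 4(2) + 2, which satisfies Hückel's 4n+2 rule.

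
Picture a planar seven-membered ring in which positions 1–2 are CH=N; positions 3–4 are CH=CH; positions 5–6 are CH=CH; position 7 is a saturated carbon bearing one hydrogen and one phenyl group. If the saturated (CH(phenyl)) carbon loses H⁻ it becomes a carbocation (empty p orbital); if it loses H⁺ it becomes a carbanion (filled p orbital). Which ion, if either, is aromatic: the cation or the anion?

The cation

In either ion the ring is fully conjugated: every atom, including the new sp² carbon, supplies a p orbital.
Cation: 3 × 2 + 0 = 6 π electrons → 4(1)+2, aromatic.
Anion: 3 × 2 + 2 = 8 π electrons → 4(2), antiaromatic.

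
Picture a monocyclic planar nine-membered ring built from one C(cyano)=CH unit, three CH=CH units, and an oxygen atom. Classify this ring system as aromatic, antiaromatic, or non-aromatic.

Aromatic

Check conjugation: each doubly-bonded ring atom is sp² with one p-orbital electron; the oxygen donates one lone pair from its p orbital — every position has a p orbital, so the cyclic π system is continuous.
π-electron count: 4 × 2 = 8 from the double-bond units + 2 from the O atom = 10.
10 = 4(2) + 2, which satisfies Hückel's 4n+2 rule.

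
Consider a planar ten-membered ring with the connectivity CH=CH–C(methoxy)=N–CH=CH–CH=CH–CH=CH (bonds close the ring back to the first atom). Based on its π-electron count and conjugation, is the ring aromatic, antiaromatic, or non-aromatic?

Every ring atom contributes a p orbital perpendicular to the ring (every atom in a ring double bond is sp² and brings one electron to the p orbital; the doubly-bonded nitrogens are pyridine-type — their lone pairs lie in the ring plane, leaving one electron in the p orbital), so the π system is cyclic and fully conjugated.
π-electron count: 5 × 2 = 10 from the 5 double-bond units.
With 10 π electrons (n = 2), the Hückel 4n+2 condition holds.

Aromatic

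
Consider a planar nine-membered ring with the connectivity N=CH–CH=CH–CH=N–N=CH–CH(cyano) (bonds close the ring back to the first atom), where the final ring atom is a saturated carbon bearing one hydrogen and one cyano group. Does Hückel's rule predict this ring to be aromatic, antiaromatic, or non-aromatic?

Non-aromatic

The CH(cyano) carbon is saturated: that saturated carbon is sp³ and has no p orbital in the ring π system. Conjugation is not continuous around the ring.
Broken conjugation rules out both aromaticity and antiaromaticity.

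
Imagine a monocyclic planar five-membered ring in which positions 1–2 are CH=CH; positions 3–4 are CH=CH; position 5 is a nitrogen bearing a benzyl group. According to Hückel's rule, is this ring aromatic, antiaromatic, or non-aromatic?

Aromatic

All ring atoms are sp² and supply a p orbital to the ring (each doubly-bonded ring atom is sp² with one p-orbital electron; the pyrrole-type nitrogen donates its lone pair from the p orbital); the conjugation is uninterrupted.
Adding the contributions, 2 × 2 = 4 from the double-bond units + 2 from the N(benzyl) atom = 6.
Since 6 = 4·1 + 2, the ring meets the 4n+2 criterion.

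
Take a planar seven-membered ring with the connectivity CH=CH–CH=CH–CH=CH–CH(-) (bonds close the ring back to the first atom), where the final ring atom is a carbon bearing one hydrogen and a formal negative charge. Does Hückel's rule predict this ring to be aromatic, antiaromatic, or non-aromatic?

Antiaromatic

Check conjugation: the double-bond atoms are sp², each contributing one p electron; the carbanion's lone pair occupies the p orbital — every position has a p orbital, so the cyclic π system is continuous.
Tallying contributions gives 3 × 2 = 6 from the double-bond units + 2 from the CH(-) atom = 8.
With 8 = 4·2 π electrons, Hückel's rule classifies the planar ring as antiaromatic.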